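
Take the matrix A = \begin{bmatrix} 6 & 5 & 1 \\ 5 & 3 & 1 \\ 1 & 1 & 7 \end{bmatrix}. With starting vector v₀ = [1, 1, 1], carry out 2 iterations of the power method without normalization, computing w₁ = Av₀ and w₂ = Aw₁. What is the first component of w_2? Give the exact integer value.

126

w1 = Av₀ = (6·1 + 5·1 + 1·1; 5·1 + 3·1 + 1·1; 1·1 + 1·1 + 7·1) = (12, 9, 9)
w2 = Aw1 = (6·12 + 5·9 + 1·9; 5·12 + 3·9 + 1·9; 1·12 + 1·9 + 7·9) = (126, 96, 84)
The requested component of w2 is 126.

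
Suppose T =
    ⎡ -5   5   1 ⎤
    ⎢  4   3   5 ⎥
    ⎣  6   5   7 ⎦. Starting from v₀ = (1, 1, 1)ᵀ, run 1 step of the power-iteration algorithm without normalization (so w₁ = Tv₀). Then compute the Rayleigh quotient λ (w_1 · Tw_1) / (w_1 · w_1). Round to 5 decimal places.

λ ≈ 10.85075

w1 = Tv₀ = (1, 12, 18)
Tw1 = (73, 130, 192)
w1·Tw1 = 1·73 + 12·130 + 18·192 = 5089; w1·w1 = 1·1 + 12·12 + 18·18 = 469
λ ≈ 5089/469 = 10.85075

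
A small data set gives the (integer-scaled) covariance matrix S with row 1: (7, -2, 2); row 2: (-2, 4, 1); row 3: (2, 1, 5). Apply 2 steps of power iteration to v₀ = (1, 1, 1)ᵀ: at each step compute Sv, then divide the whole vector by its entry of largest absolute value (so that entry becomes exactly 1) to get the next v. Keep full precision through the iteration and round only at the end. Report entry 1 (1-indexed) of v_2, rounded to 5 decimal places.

1.00000

Sv0 = (7.000000, 3.000000, 8.000000); divide by 8.000000 → v1 = (0.875000, 0.375000, 1.000000)
Sv1 = (7.375000, 0.750000, 7.125000); divide by 7.375000 → v2 = (1.000000, 0.101695, 0.966102)
Requested entry of v2: 59/59 = 1.00000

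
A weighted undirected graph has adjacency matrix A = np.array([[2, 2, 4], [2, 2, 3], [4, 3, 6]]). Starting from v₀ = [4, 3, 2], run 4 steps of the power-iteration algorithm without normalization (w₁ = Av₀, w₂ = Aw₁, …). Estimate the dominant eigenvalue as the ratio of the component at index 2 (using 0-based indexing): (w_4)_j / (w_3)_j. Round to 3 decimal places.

10.079

w1 = Av₀ = (22, 20, 37)
w2 = Aw1 = (232, 195, 370)
w3 = Aw2 = (2334, 1964, 3733)
w4 = Aw3 = (23528, 19795, 37626)
Ratio at component: 37626 / 3733 = 10.079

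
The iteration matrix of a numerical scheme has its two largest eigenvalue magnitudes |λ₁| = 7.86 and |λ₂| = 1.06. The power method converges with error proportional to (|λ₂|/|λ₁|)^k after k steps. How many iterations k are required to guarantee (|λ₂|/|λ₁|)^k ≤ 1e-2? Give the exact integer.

|λ₂/λ₁| = 1.06/7.86 = 0.13486
Need k ≥ ln(1e-2) / ln(0.13486) = -4.6052 / -2.0035 ≈ 2.299
Smallest integer k satisfying the bound: 3

3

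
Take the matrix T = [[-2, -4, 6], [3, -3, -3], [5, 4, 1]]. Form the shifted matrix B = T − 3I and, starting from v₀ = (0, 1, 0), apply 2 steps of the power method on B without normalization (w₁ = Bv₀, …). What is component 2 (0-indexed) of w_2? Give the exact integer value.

-52

B = T − 3I has rows (-5, -4, 6); (3, -6, -3); (5, 4, -2)
w1 = Bv₀ = ((-5)·0 + (-4)·1 + 6·0; 3·0 + (-6)·1 + (-3)·0; 5·0 + 4·1 + (-2)·0) = (-4, -6, 4)
w2 = Bw1 = ((-5)·(-4) + (-4)·(-6) + 6·4; 3·(-4) + (-6)·(-6) + (-3)·4; 5·(-4) + 4·(-6) + (-2)·4) = (68, 12, -52)
Requested component of w2: -52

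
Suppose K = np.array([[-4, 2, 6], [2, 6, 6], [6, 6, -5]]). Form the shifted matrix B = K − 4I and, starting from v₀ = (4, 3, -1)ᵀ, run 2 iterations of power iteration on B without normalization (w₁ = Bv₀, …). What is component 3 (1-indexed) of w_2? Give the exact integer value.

-603

B = K − 4I has rows (-8, 2, 6); (2, 2, 6); (6, 6, -9)
w1 = Bv₀ = ((-8)·4 + 2·3 + 6·(-1); 2·4 + 2·3 + 6·(-1); 6·4 + 6·3 + (-9)·(-1)) = (-32, 8, 51)
w2 = Bw1 = ((-8)·(-32) + 2·8 + 6·51; 2·(-32) + 2·8 + 6·51; 6·(-32) + 6·8 + (-9)·51) = (578, 258, -603)
Requested component of w2: -603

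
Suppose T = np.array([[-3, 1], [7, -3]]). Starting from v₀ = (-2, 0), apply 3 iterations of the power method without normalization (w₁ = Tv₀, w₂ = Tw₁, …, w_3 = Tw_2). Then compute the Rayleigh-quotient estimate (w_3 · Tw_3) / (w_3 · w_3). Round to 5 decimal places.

w1 = Tv₀ = ((-3)·(-2) + 1·0; 7·(-2) + (-3)·0) = (6, -14)
w2 = Tw1 = ((-3)·6 + 1·(-14); 7·6 + (-3)·(-14)) = (-32, 84)
w3 = Tw2 = (180, -476)
Tw3 = (-1016, 2688)
w3·Tw3 = 180·(-1016) + (-476)·2688 = -1462368; w3·w3 = 180·180 + (-476)·(-476) = 258976
λ ≈ -1462368/258976 = -5.64673

-5.64673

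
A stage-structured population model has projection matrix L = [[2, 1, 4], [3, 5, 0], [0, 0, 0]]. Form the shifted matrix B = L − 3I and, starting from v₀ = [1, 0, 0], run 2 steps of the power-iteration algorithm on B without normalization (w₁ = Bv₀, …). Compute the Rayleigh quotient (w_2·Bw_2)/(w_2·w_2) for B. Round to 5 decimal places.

B = L − 3I has rows (-1, 1, 4); (3, 2, 0); (0, 0, -3)
w1 = Bv₀ = (-1, 3, 0)
w2 = Bw1 = (4, 3, 0)
Bw2 = (-1, 18, 0)
w2·Bw2 = 50; w2·w2 = 25; μ ≈ 50/25 = 2.00000

2.00000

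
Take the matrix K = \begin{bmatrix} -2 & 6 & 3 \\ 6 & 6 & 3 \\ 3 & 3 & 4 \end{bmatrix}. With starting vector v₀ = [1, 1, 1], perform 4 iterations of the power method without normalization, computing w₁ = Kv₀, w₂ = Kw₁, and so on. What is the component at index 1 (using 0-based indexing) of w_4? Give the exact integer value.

21708

w1 = Kv₀ = (7, 15, 10)
w2 = Kw1 = (106, 162, 106)
w3 = Kw2 = (1078, 1926, 1228)
w4 = Kw3 = (13084, 21708, 13924)
The requested component of w4 is 21708.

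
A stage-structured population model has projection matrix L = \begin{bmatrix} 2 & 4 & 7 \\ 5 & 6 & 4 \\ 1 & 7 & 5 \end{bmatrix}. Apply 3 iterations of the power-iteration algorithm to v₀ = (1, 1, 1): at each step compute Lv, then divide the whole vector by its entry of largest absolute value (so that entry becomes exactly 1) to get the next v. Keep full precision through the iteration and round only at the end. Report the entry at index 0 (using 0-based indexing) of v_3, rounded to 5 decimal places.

0.86149

Lv0 = (13.000000, 15.000000, 13.000000); divide by 15.000000 → v1 = (0.866667, 1.000000, 0.866667)
Lv1 = (11.800000, 13.800000, 12.200000); divide by 13.800000 → v2 = (0.855072, 1.000000, 0.884058)
Lv2 = (11.898551, 13.811594, 12.275362); divide by 13.811594 → v3 = (0.861490, 1.000000, 0.888772)
Requested entry of v3: 2463/2859 = 0.86149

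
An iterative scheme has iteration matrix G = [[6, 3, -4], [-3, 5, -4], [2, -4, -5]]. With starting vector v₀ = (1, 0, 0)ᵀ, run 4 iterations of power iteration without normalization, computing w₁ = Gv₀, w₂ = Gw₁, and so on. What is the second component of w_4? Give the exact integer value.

w1 = Gv₀ = (6·1 + 3·0 + (-4)·0; (-3)·1 + 5·0 + (-4)·0; 2·1 + (-4)·0 + (-5)·0) = (6, -3, 2)
w2 = Gw1 = (6·6 + 3·(-3) + (-4)·2; (-3)·6 + 5·(-3) + (-4)·2; 2·6 + (-4)·(-3) + (-5)·2) = (19, -41, 14)
w3 = Gw2 = (-65, -318, 132)
w4 = Gw3 = (-1872, -1923, 482)
The requested component of w4 is -1923.

-1923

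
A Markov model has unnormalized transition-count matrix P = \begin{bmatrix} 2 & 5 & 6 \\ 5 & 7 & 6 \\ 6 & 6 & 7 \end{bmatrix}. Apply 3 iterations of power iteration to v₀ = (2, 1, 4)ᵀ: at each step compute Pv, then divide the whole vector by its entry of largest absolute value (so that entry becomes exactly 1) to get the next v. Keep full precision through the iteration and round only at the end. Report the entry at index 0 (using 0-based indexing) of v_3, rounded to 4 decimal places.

0.7170

Pv0 = (33.00000, 41.00000, 46.00000); divide by 46.00000 → v1 = (0.71739, 0.89130, 1.00000)
Pv1 = (11.89130, 15.82609, 16.65217); divide by 16.65217 → v2 = (0.71410, 0.95039, 1.00000)
Pv2 = (12.18016, 16.22324, 16.98695); divide by 16.98695 → v3 = (0.71703, 0.95504, 1.00000)
Requested entry of v3: 9330/13012 = 0.7170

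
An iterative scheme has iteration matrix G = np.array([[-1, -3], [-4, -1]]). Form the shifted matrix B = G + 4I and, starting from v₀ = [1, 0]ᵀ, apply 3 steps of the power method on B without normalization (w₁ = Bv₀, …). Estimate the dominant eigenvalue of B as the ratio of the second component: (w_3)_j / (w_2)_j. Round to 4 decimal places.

6.5000

B = G + 4I has rows (3, -3); (-4, 3)
w1 = Bv₀ = (3·1 + (-3)·0; (-4)·1 + 3·0) = (3, -4)
w2 = Bw1 = (3·3 + (-3)·(-4); (-4)·3 + 3·(-4)) = (21, -24)
w3 = Bw2 = (135, -156)
Ratio: -156/-24 = 6.5000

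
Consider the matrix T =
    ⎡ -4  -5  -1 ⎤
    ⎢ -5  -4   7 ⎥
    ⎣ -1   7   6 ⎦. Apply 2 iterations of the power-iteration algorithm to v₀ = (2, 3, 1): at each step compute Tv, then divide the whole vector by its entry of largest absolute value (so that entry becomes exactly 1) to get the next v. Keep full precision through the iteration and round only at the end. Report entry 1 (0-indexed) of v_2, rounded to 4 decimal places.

Tv0 = (-24.00000, -15.00000, 25.00000); divide by 25.00000 → v1 = (-0.96000, -0.60000, 1.00000)
Tv1 = (5.84000, 14.20000, 2.76000); divide by 14.20000 → v2 = (0.41127, 1.00000, 0.19437)
Requested entry of v2: 355/355 = 1.0000

1.0000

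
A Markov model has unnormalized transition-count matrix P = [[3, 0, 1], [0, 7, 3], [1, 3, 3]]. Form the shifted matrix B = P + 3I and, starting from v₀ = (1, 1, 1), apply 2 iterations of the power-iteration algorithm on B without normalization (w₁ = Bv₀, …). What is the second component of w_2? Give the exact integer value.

B = P + 3I has rows (6, 0, 1); (0, 10, 3); (1, 3, 6)
w1 = Bv₀ = (7, 13, 10)
w2 = Bw1 = (52, 160, 106)
Requested component of w2: 160

160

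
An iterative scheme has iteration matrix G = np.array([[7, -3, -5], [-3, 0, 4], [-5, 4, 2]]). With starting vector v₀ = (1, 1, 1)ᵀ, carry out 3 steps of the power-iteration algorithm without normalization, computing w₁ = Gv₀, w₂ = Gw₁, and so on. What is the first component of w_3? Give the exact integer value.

w1 = Gv₀ = (-1, 1, 1)
w2 = Gw1 = (-15, 7, 11)
w3 = Gw2 = (-181, 89, 125)
The requested component of w3 is -181.

-181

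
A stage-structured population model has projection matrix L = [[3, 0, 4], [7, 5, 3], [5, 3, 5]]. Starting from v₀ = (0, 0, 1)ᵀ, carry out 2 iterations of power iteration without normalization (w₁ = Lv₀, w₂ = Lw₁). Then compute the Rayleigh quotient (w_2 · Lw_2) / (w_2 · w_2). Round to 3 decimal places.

λ ≈ 11.200

w1 = Lv₀ = (3·0 + 0·0 + 4·1; 7·0 + 5·0 + 3·1; 5·0 + 3·0 + 5·1) = (4, 3, 5)
w2 = Lw1 = (3·4 + 0·3 + 4·5; 7·4 + 5·3 + 3·5; 5·4 + 3·3 + 5·5) = (32, 58, 54)
Lw2 = (312, 676, 604)
w2·Lw2 = 32·312 + 58·676 + 54·604 = 81808; w2·w2 = 32·32 + 58·58 + 54·54 = 7304
λ ≈ 81808/7304 = 11.200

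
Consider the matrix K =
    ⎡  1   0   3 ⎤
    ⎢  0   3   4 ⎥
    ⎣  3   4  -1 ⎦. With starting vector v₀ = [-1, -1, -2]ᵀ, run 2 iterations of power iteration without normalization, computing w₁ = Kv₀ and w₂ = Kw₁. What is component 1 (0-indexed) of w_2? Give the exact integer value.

w1 = Kv₀ = (-7, -11, -5)
w2 = Kw1 = (-22, -53, -60)
The requested component of w2 is -53.

-53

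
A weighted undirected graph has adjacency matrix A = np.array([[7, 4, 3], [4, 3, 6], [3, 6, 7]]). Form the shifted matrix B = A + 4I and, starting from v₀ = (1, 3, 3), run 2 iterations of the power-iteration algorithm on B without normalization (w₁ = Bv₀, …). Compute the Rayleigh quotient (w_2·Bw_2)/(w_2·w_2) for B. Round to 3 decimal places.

B = A + 4I has rows (11, 4, 3); (4, 7, 6); (3, 6, 11)
w1 = Bv₀ = (11·1 + 4·3 + 3·3; 4·1 + 7·3 + 6·3; 3·1 + 6·3 + 11·3) = (32, 43, 54)
w2 = Bw1 = (11·32 + 4·43 + 3·54; 4·32 + 7·43 + 6·54; 3·32 + 6·43 + 11·54) = (686, 753, 948)
Bw2 = (13402, 13703, 17004)
w2·Bw2 = 35631923; w2·w2 = 1936309; μ ≈ 35631923/1936309 = 18.402

18.402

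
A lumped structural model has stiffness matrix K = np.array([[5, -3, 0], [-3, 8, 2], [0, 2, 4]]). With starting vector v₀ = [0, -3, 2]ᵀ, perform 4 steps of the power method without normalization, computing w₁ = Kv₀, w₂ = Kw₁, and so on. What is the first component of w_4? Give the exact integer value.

w1 = Kv₀ = (9, -20, 2)
w2 = Kw1 = (105, -183, -32)
w3 = Kw2 = (1074, -1843, -494)
w4 = Kw3 = (10899, -18954, -5662)
The requested component of w4 is 10899.

10899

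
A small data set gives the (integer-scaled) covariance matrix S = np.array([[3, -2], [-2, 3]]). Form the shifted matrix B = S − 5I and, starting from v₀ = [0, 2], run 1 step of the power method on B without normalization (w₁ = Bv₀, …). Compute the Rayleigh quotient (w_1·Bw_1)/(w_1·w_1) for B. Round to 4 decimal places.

B = S − 5I has rows (-2, -2); (-2, -2)
w1 = Bv₀ = (-4, -4)
Bw1 = (16, 16)
w1·Bw1 = -128; w1·w1 = 32; μ ≈ -128/32 = -4.0000

-4.0000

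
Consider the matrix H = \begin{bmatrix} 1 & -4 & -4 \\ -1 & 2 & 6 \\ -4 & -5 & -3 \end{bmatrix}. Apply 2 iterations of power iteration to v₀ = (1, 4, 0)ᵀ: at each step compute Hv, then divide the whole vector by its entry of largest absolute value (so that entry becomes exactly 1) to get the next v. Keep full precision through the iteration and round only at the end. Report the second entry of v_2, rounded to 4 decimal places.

1.0000

Hv0 = (-15.00000, 7.00000, -24.00000); divide by -24.00000 → v1 = (0.62500, -0.29167, 1.00000)
Hv1 = (-2.20833, 4.79167, -4.04167); divide by 4.79167 → v2 = (-0.46087, 1.00000, -0.84348)
Requested entry of v2: -115/-115 = 1.0000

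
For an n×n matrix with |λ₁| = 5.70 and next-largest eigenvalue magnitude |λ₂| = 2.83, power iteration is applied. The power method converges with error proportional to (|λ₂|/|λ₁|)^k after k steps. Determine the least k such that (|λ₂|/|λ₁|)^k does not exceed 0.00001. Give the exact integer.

|λ₂/λ₁| = 2.83/5.70 = 0.49649
Need k ≥ ln(0.00001) / ln(0.49649) = -11.5129 / -0.7002 ≈ 16.443
Smallest integer k satisfying the bound: 17

17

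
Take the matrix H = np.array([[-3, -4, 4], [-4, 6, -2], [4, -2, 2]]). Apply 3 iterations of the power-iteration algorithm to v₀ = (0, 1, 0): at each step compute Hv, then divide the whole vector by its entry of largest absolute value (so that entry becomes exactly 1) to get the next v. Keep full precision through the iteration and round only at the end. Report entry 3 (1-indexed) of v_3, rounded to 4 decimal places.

Hv0 = (-4.00000, 6.00000, -2.00000); divide by 6.00000 → v1 = (-0.66667, 1.00000, -0.33333)
Hv1 = (-3.33333, 9.33333, -5.33333); divide by 9.33333 → v2 = (-0.35714, 1.00000, -0.57143)
Hv2 = (-5.21429, 8.57143, -4.57143); divide by 8.57143 → v3 = (-0.60833, 1.00000, -0.53333)
Requested entry of v3: -256/480 = -0.5333

-0.5333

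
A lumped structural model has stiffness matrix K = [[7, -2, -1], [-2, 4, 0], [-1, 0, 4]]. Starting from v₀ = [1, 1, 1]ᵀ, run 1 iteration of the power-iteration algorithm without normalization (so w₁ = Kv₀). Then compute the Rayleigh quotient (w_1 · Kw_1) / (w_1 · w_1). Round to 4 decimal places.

λ ≈ 3.7241

w1 = Kv₀ = (7·1 + (-2)·1 + (-1)·1; (-2)·1 + 4·1 + 0·1; (-1)·1 + 0·1 + 4·1) = (4, 2, 3)
Kw1 = (21, 0, 8)
w1·Kw1 = 4·21 + 2·0 + 3·8 = 108; w1·w1 = 4·4 + 2·2 + 3·3 = 29
λ ≈ 108/29 = 3.7241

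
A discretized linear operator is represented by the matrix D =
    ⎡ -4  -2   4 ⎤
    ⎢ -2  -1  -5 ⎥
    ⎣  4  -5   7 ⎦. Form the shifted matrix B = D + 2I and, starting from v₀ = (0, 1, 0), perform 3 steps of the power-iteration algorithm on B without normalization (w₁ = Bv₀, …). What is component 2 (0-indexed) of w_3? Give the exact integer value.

B = D + 2I has rows (-2, -2, 4); (-2, 1, -5); (4, -5, 9)
w1 = Bv₀ = ((-2)·0 + (-2)·1 + 4·0; (-2)·0 + 1·1 + (-5)·0; 4·0 + (-5)·1 + 9·0) = (-2, 1, -5)
w2 = Bw1 = ((-2)·(-2) + (-2)·1 + 4·(-5); (-2)·(-2) + 1·1 + (-5)·(-5); 4·(-2) + (-5)·1 + 9·(-5)) = (-18, 30, -58)
w3 = Bw2 = (-256, 356, -744)
Requested component of w3: -744

-744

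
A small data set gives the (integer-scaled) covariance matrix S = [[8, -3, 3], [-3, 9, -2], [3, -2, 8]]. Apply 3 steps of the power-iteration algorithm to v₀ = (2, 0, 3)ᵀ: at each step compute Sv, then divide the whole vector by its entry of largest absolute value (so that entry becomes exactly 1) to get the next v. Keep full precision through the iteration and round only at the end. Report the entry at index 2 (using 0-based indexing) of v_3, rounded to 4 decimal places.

0.9591

Sv0 = (25.00000, -12.00000, 30.00000); divide by 30.00000 → v1 = (0.83333, -0.40000, 1.00000)
Sv1 = (10.86667, -8.10000, 11.30000); divide by 11.30000 → v2 = (0.96165, -0.71681, 1.00000)
Sv2 = (12.84366, -11.33628, 12.31858); divide by 12.84366 → v3 = (1.00000, -0.88264, 0.95912)
Requested entry of v3: 4176/4354 = 0.9591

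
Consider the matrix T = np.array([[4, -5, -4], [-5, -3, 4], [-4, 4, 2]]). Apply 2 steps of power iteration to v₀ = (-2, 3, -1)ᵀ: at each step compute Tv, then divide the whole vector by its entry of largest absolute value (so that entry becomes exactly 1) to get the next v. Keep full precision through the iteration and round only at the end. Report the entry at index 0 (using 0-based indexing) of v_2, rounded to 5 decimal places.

Tv0 = (-19.000000, -3.000000, 18.000000); divide by -19.000000 → v1 = (1.000000, 0.157895, -0.947368)
Tv1 = (7.000000, -9.263158, -5.263158); divide by -9.263158 → v2 = (-0.755682, 1.000000, 0.568182)
Requested entry of v2: -133/176 = -0.75568

-0.75568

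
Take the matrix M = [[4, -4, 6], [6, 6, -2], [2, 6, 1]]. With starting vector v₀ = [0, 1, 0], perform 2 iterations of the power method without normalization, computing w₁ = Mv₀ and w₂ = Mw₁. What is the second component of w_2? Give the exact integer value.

0

w1 = Mv₀ = (4·0 + (-4)·1 + 6·0; 6·0 + 6·1 + (-2)·0; 2·0 + 6·1 + 1·0) = (-4, 6, 6)
w2 = Mw1 = (4·(-4) + (-4)·6 + 6·6; 6·(-4) + 6·6 + (-2)·6; 2·(-4) + 6·6 + 1·6) = (-4, 0, 34)
The requested component of w2 is 0.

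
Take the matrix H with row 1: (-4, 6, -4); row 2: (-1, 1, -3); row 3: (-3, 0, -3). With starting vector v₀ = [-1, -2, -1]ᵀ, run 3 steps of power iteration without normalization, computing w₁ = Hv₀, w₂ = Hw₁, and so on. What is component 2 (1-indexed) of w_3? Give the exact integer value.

2

w1 = Hv₀ = (-4, 2, 6)
w2 = Hw1 = (4, -12, -6)
w3 = Hw2 = (-64, 2, 6)
The requested component of w3 is 2.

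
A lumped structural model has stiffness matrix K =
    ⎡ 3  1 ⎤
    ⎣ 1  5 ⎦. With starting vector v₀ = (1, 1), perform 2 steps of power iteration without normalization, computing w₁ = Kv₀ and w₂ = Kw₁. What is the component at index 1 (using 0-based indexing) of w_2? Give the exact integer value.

w1 = Kv₀ = (3·1 + 1·1; 1·1 + 5·1) = (4, 6)
w2 = Kw1 = (3·4 + 1·6; 1·4 + 5·6) = (18, 34)
The requested component of w2 is 34.

34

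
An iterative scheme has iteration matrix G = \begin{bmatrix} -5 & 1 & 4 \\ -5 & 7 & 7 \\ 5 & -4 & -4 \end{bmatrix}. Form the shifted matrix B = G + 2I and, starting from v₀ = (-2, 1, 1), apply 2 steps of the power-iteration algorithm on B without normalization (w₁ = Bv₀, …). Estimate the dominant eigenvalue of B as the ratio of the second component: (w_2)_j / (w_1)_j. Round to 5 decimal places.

B = G + 2I has rows (-3, 1, 4); (-5, 9, 7); (5, -4, -2)
w1 = Bv₀ = (11, 26, -16)
w2 = Bw1 = (-71, 67, -17)
Ratio: 67/26 = 2.57692

μ ≈ 2.57692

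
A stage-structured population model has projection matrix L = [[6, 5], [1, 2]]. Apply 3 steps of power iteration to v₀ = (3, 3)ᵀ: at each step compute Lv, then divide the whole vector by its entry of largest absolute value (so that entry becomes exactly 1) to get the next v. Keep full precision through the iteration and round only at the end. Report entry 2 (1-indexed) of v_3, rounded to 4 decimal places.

Lv0 = (33.00000, 9.00000); divide by 33.00000 → v1 = (1.00000, 0.27273)
Lv1 = (7.36364, 1.54545); divide by 7.36364 → v2 = (1.00000, 0.20988)
Lv2 = (7.04938, 1.41975); divide by 7.04938 → v3 = (1.00000, 0.20140)
Requested entry of v3: 345/1713 = 0.2014

0.2014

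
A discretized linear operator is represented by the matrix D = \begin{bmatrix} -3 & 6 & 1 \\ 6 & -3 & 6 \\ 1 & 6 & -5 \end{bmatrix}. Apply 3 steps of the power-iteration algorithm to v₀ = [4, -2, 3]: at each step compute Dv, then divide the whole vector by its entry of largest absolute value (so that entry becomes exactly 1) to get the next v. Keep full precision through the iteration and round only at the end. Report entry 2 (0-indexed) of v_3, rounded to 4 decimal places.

-0.7349

Dv0 = (-21.00000, 48.00000, -23.00000); divide by 48.00000 → v1 = (-0.43750, 1.00000, -0.47917)
Dv1 = (6.83333, -8.50000, 7.95833); divide by -8.50000 → v2 = (-0.80392, 1.00000, -0.93627)
Dv2 = (7.47549, -13.44118, 9.87745); divide by -13.44118 → v3 = (-0.55616, 1.00000, -0.73487)
Requested entry of v3: -4030/5484 = -0.7349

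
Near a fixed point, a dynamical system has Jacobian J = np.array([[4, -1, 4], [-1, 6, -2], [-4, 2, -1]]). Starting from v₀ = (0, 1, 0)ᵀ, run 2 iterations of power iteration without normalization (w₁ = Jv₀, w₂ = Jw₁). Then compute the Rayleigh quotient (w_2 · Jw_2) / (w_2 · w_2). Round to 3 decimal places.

5.032

w1 = Jv₀ = (4·0 + (-1)·1 + 4·0; (-1)·0 + 6·1 + (-2)·0; (-4)·0 + 2·1 + (-1)·0) = (-1, 6, 2)
w2 = Jw1 = (4·(-1) + (-1)·6 + 4·2; (-1)·(-1) + 6·6 + (-2)·2; (-4)·(-1) + 2·6 + (-1)·2) = (-2, 33, 14)
Jw2 = (15, 172, 60)
w2·Jw2 = (-2)·15 + 33·172 + 14·60 = 6486; w2·w2 = (-2)·(-2) + 33·33 + 14·14 = 1289
λ ≈ 6486/1289 = 5.032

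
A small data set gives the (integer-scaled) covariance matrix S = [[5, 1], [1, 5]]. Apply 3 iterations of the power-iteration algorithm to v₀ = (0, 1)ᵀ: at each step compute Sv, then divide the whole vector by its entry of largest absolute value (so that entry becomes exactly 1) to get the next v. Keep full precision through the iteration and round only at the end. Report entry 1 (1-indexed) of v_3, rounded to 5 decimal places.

Sv0 = (1.000000, 5.000000); divide by 5.000000 → v1 = (0.200000, 1.000000)
Sv1 = (2.000000, 5.200000); divide by 5.200000 → v2 = (0.384615, 1.000000)
Sv2 = (2.923077, 5.384615); divide by 5.384615 → v3 = (0.542857, 1.000000)
Requested entry of v3: 76/140 = 0.54286

0.54286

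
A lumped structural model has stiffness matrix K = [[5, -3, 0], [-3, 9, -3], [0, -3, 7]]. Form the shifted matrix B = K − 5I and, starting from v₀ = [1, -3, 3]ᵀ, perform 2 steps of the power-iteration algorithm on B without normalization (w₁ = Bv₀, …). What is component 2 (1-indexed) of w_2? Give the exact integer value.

B = K − 5I has rows (0, -3, 0); (-3, 4, -3); (0, -3, 2)
w1 = Bv₀ = (9, -24, 15)
w2 = Bw1 = (72, -168, 102)
Requested component of w2: -168

-168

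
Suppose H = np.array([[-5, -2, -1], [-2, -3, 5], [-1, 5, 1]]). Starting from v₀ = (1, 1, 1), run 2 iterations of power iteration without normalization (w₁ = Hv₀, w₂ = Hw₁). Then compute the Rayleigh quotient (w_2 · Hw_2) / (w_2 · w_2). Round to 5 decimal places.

λ ≈ -4.00618

w1 = Hv₀ = (-8, 0, 5)
w2 = Hw1 = (35, 41, 13)
Hw2 = (-270, -128, 183)
w2·Hw2 = 35·(-270) + 41·(-128) + 13·183 = -12319; w2·w2 = 35·35 + 41·41 + 13·13 = 3075
λ ≈ -12319/3075 = -4.00618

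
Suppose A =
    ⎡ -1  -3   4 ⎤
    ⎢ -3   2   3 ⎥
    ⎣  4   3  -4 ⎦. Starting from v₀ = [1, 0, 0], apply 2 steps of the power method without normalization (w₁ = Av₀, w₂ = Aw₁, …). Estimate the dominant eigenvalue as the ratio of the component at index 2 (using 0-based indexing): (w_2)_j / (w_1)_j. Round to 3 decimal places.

λ ≈ -7.250

w1 = Av₀ = ((-1)·1 + (-3)·0 + 4·0; (-3)·1 + 2·0 + 3·0; 4·1 + 3·0 + (-4)·0) = (-1, -3, 4)
w2 = Aw1 = ((-1)·(-1) + (-3)·(-3) + 4·4; (-3)·(-1) + 2·(-3) + 3·4; 4·(-1) + 3·(-3) + (-4)·4) = (26, 9, -29)
Ratio at component: -29 / 4 = -7.250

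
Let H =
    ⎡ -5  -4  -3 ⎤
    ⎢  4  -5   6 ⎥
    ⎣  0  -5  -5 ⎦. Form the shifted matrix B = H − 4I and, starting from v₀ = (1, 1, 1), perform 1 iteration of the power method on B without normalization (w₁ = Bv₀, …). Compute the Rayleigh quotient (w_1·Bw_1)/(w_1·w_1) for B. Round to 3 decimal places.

-10.514

B = H − 4I has rows (-9, -4, -3); (4, -9, 6); (0, -5, -9)
w1 = Bv₀ = (-16, 1, -14)
Bw1 = (182, -157, 121)
w1·Bw1 = -4763; w1·w1 = 453; μ ≈ -4763/453 = -10.514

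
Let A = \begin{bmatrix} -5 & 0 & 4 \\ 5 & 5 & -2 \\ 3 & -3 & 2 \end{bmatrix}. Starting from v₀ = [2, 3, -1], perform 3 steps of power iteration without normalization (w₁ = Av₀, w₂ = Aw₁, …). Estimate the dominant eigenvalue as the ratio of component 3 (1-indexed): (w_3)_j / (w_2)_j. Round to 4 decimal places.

w1 = Av₀ = (-14, 27, -5)
w2 = Aw1 = (50, 75, -133)
w3 = Aw2 = (-782, 891, -341)
Ratio at component: -341 / -133 = 2.5639

2.5639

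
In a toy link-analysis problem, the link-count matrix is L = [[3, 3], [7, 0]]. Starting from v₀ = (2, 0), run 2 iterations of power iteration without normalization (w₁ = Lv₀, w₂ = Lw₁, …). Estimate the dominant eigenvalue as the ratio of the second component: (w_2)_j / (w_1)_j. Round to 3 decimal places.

3.000

w1 = Lv₀ = (6, 14)
w2 = Lw1 = (60, 42)
Ratio at component: 42 / 14 = 3.000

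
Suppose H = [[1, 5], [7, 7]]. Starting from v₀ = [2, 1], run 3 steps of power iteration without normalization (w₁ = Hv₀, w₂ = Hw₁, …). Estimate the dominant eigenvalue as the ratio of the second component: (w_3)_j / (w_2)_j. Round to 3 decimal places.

λ ≈ 11.000

w1 = Hv₀ = (7, 21)
w2 = Hw1 = (112, 196)
w3 = Hw2 = (1092, 2156)
Ratio at component: 2156 / 196 = 11.000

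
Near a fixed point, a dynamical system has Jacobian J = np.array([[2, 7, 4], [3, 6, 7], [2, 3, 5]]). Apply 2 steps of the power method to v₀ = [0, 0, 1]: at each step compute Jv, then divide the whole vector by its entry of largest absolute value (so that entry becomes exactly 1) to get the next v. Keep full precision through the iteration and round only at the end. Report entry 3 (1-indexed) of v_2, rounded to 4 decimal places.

0.6067

Jv0 = (4.00000, 7.00000, 5.00000); divide by 7.00000 → v1 = (0.57143, 1.00000, 0.71429)
Jv1 = (11.00000, 12.71429, 7.71429); divide by 12.71429 → v2 = (0.86517, 1.00000, 0.60674)
Requested entry of v2: 54/89 = 0.6067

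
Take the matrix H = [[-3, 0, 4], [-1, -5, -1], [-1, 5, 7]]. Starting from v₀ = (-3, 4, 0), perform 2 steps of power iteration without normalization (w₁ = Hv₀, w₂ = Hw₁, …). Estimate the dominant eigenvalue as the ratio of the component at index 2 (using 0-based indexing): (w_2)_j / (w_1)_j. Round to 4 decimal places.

2.9130

w1 = Hv₀ = (9, -17, 23)
w2 = Hw1 = (65, 53, 67)
Ratio at component: 67 / 23 = 2.9130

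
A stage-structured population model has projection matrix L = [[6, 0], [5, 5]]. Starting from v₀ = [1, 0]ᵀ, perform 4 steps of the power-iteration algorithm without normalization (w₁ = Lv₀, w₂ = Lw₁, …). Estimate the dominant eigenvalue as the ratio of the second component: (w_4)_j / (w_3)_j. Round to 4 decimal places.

λ ≈ 7.3736

w1 = Lv₀ = (6·1 + 0·0; 5·1 + 5·0) = (6, 5)
w2 = Lw1 = (6·6 + 0·5; 5·6 + 5·5) = (36, 55)
w3 = Lw2 = (216, 455)
w4 = Lw3 = (1296, 3355)
Ratio at component: 3355 / 455 = 7.3736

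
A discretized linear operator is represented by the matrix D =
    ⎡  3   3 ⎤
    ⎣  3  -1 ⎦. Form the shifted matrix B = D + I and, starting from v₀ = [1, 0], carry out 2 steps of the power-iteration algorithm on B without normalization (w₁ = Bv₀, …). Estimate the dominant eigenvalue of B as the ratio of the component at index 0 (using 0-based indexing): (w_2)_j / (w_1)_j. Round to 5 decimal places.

μ ≈ 6.25000

B = D + I has rows (4, 3); (3, 0)
w1 = Bv₀ = (4·1 + 3·0; 3·1 + 0·0) = (4, 3)
w2 = Bw1 = (4·4 + 3·3; 3·4 + 0·3) = (25, 12)
Ratio: 25/4 = 6.25000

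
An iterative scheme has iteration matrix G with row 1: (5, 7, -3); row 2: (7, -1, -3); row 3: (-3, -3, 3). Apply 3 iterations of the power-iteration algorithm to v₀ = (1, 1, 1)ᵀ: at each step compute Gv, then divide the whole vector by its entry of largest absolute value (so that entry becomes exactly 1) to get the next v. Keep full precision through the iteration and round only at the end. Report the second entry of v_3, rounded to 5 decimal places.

0.59517

Gv0 = (9.000000, 3.000000, -3.000000); divide by 9.000000 → v1 = (1.000000, 0.333333, -0.333333)
Gv1 = (8.333333, 7.666667, -5.000000); divide by 8.333333 → v2 = (1.000000, 0.920000, -0.600000)
Gv2 = (13.240000, 7.880000, -7.560000); divide by 13.240000 → v3 = (1.000000, 0.595166, -0.570997)
Requested entry of v3: 591/993 = 0.59517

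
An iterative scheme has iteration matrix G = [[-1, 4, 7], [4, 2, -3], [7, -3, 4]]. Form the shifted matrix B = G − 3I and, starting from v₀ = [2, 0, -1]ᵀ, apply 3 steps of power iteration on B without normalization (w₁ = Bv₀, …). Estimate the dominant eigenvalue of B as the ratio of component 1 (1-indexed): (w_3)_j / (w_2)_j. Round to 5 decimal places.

B = G − 3I has rows (-4, 4, 7); (4, -1, -3); (7, -3, 1)
w1 = Bv₀ = (-15, 11, 13)
w2 = Bw1 = (195, -110, -125)
w3 = Bw2 = (-2095, 1265, 1570)
Ratio: -2095/195 = -10.74359

μ ≈ -10.74359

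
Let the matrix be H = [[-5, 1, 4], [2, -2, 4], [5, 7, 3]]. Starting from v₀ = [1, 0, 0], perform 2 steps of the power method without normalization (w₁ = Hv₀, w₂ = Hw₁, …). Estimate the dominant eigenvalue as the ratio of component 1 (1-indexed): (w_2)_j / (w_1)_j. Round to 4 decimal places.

w1 = Hv₀ = ((-5)·1 + 1·0 + 4·0; 2·1 + (-2)·0 + 4·0; 5·1 + 7·0 + 3·0) = (-5, 2, 5)
w2 = Hw1 = ((-5)·(-5) + 1·2 + 4·5; 2·(-5) + (-2)·2 + 4·5; 5·(-5) + 7·2 + 3·5) = (47, 6, 4)
Ratio at component: 47 / -5 = -9.4000

-9.4000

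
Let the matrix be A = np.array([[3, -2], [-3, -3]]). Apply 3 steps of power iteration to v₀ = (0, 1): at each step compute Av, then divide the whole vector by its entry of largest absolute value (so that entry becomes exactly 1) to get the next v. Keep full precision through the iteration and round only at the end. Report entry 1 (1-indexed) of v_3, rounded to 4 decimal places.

0.6667

Av0 = (-2.00000, -3.00000); divide by -3.00000 → v1 = (0.66667, 1.00000)
Av1 = (0.00000, -5.00000); divide by -5.00000 → v2 = (0.00000, 1.00000)
Av2 = (-2.00000, -3.00000); divide by -3.00000 → v3 = (0.66667, 1.00000)
Requested entry of v3: -30/-45 = 0.6667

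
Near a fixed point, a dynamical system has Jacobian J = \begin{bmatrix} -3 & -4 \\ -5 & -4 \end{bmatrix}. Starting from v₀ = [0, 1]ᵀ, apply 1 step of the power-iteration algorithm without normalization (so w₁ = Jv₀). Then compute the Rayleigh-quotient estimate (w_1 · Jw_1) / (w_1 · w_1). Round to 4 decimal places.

-8.0000

w1 = Jv₀ = ((-3)·0 + (-4)·1; (-5)·0 + (-4)·1) = (-4, -4)
Jw1 = (28, 36)
w1·Jw1 = (-4)·28 + (-4)·36 = -256; w1·w1 = (-4)·(-4) + (-4)·(-4) = 32
λ ≈ -256/32 = -8.0000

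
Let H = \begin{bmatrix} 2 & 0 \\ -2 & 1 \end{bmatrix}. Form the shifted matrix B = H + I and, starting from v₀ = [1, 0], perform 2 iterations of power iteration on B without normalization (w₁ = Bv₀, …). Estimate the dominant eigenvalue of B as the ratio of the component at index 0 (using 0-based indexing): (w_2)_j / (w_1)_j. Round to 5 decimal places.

B = H + I has rows (3, 0); (-2, 2)
w1 = Bv₀ = (3, -2)
w2 = Bw1 = (9, -10)
Ratio: 9/3 = 3.00000

μ ≈ 3.00000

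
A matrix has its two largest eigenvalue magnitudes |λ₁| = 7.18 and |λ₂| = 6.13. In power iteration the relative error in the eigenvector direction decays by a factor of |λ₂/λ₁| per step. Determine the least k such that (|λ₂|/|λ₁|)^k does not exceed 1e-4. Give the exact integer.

|λ₂/λ₁| = 6.13/7.18 = 0.85376
Need k ≥ ln(1e-4) / ln(0.85376) = -9.2103 / -0.1581 ≈ 58.255
Smallest integer k satisfying the bound: 59

59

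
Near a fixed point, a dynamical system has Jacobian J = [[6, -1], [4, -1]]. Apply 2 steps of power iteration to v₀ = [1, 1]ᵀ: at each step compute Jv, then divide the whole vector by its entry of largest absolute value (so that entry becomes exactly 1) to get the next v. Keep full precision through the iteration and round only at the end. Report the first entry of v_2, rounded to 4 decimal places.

1.0000

Jv0 = (5.00000, 3.00000); divide by 5.00000 → v1 = (1.00000, 0.60000)
Jv1 = (5.40000, 3.40000); divide by 5.40000 → v2 = (1.00000, 0.62963)
Requested entry of v2: 27/27 = 1.0000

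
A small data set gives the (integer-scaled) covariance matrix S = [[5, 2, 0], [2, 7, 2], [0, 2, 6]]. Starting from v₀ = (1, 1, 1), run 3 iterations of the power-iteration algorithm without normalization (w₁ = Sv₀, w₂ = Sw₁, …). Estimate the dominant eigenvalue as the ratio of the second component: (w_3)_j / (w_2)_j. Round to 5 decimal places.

w1 = Sv₀ = (7, 11, 8)
w2 = Sw1 = (57, 107, 70)
w3 = Sw2 = (499, 1003, 634)
Ratio at component: 1003 / 107 = 9.37383

λ ≈ 9.37383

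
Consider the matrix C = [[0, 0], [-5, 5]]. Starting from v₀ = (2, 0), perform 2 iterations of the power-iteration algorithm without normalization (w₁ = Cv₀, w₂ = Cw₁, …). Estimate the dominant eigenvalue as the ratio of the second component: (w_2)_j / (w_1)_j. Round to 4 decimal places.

λ ≈ 5.0000

w1 = Cv₀ = (0·2 + 0·0; (-5)·2 + 5·0) = (0, -10)
w2 = Cw1 = (0·0 + 0·(-10); (-5)·0 + 5·(-10)) = (0, -50)
Ratio at component: -50 / -10 = 5.0000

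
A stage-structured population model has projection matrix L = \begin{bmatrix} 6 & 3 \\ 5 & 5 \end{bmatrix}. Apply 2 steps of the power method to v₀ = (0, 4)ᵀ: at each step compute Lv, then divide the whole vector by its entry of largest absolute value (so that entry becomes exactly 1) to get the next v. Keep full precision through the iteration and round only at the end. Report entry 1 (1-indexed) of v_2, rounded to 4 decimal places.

Lv0 = (12.00000, 20.00000); divide by 20.00000 → v1 = (0.60000, 1.00000)
Lv1 = (6.60000, 8.00000); divide by 8.00000 → v2 = (0.82500, 1.00000)
Requested entry of v2: 132/160 = 0.8250

0.8250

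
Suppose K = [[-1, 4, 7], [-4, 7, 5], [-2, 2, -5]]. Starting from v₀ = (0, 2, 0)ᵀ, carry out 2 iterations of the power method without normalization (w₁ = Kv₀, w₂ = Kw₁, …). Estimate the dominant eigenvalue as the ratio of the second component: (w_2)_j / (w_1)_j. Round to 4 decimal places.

w1 = Kv₀ = (8, 14, 4)
w2 = Kw1 = (76, 86, -8)
Ratio at component: 86 / 14 = 6.1429

6.1429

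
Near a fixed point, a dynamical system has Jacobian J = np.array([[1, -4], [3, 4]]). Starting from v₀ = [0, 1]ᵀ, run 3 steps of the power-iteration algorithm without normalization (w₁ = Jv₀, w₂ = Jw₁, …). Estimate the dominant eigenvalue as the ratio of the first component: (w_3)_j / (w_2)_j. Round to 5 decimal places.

λ ≈ 1.80000

w1 = Jv₀ = (-4, 4)
w2 = Jw1 = (-20, 4)
w3 = Jw2 = (-36, -44)
Ratio at component: -36 / -20 = 1.80000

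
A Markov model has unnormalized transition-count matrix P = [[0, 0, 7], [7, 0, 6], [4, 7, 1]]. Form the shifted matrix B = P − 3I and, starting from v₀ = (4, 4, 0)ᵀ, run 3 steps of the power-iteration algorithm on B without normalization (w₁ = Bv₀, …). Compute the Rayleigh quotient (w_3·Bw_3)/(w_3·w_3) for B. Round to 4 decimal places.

μ ≈ -1.4824

B = P − 3I has rows (-3, 0, 7); (7, -3, 6); (4, 7, -2)
w1 = Bv₀ = ((-3)·4 + 0·4 + 7·0; 7·4 + (-3)·4 + 6·0; 4·4 + 7·4 + (-2)·0) = (-12, 16, 44)
w2 = Bw1 = ((-3)·(-12) + 0·16 + 7·44; 7·(-12) + (-3)·16 + 6·44; 4·(-12) + 7·16 + (-2)·44) = (344, 132, -24)
w3 = Bw2 = (-1200, 1868, 2348)
Bw3 = (20036, 84, 3580)
w3·Bw3 = -15480448; w3·w3 = 10442528; μ ≈ -15480448/10442528 = -1.4824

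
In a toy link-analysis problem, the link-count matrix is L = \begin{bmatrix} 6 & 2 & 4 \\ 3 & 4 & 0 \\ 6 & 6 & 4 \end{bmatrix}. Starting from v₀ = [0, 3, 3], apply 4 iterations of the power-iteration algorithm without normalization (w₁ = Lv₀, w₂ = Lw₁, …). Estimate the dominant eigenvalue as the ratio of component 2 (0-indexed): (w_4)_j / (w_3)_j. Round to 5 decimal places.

11.36462

w1 = Lv₀ = (18, 12, 30)
w2 = Lw1 = (252, 102, 300)
w3 = Lw2 = (2916, 1164, 3324)
w4 = Lw3 = (33120, 13404, 37776)
Ratio at component: 37776 / 3324 = 11.36462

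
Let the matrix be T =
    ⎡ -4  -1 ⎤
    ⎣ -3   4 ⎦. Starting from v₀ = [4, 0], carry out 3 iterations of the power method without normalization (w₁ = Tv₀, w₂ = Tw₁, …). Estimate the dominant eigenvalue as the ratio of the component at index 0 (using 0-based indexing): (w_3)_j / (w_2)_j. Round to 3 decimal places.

w1 = Tv₀ = ((-4)·4 + (-1)·0; (-3)·4 + 4·0) = (-16, -12)
w2 = Tw1 = ((-4)·(-16) + (-1)·(-12); (-3)·(-16) + 4·(-12)) = (76, 0)
w3 = Tw2 = (-304, -228)
Ratio at component: -304 / 76 = -4.000

-4.000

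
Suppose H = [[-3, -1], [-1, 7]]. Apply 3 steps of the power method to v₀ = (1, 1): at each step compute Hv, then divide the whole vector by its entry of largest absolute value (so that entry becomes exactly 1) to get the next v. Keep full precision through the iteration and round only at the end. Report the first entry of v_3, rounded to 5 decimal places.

Hv0 = (-4.000000, 6.000000); divide by 6.000000 → v1 = (-0.666667, 1.000000)
Hv1 = (1.000000, 7.666667); divide by 7.666667 → v2 = (0.130435, 1.000000)
Hv2 = (-1.391304, 6.869565); divide by 6.869565 → v3 = (-0.202532, 1.000000)
Requested entry of v3: -64/316 = -0.20253

-0.20253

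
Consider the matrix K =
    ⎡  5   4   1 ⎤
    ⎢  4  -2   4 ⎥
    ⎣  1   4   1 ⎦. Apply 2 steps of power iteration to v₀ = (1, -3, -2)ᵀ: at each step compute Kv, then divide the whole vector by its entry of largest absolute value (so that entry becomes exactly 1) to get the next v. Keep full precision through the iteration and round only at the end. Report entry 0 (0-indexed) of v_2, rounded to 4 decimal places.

Kv0 = (-9.00000, 2.00000, -13.00000); divide by -13.00000 → v1 = (0.69231, -0.15385, 1.00000)
Kv1 = (3.84615, 7.07692, 1.07692); divide by 7.07692 → v2 = (0.54348, 1.00000, 0.15217)
Requested entry of v2: -50/-92 = 0.5435

0.5435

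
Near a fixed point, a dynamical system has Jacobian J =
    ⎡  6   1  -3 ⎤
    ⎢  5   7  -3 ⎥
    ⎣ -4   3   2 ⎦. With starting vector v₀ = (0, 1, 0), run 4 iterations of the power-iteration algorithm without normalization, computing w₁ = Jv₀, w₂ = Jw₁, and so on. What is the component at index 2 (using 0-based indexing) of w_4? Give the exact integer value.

w1 = Jv₀ = (1, 7, 3)
w2 = Jw1 = (4, 45, 23)
w3 = Jw2 = (0, 266, 165)
w4 = Jw3 = (-229, 1367, 1128)
The requested component of w4 is 1128.

1128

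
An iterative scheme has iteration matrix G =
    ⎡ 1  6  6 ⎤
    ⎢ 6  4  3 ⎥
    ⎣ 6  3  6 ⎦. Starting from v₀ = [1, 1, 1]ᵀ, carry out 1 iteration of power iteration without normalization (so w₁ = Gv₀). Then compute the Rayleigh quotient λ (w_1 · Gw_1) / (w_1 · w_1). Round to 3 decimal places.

w1 = Gv₀ = (1·1 + 6·1 + 6·1; 6·1 + 4·1 + 3·1; 6·1 + 3·1 + 6·1) = (13, 13, 15)
Gw1 = (181, 175, 207)
w1·Gw1 = 13·181 + 13·175 + 15·207 = 7733; w1·w1 = 13·13 + 13·13 + 15·15 = 563
λ ≈ 7733/563 = 13.735

13.735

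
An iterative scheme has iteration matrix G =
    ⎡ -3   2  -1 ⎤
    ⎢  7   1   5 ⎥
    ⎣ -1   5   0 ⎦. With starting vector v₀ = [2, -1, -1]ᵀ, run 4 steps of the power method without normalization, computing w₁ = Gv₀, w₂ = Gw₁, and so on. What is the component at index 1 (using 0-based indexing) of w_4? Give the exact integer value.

-3970

w1 = Gv₀ = ((-3)·2 + 2·(-1) + (-1)·(-1); 7·2 + 1·(-1) + 5·(-1); (-1)·2 + 5·(-1) + 0·(-1)) = (-7, 8, -7)
w2 = Gw1 = ((-3)·(-7) + 2·8 + (-1)·(-7); 7·(-7) + 1·8 + 5·(-7); (-1)·(-7) + 5·8 + 0·(-7)) = (44, -76, 47)
w3 = Gw2 = (-331, 467, -424)
w4 = Gw3 = (2351, -3970, 2666)
The requested component of w4 is -3970.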